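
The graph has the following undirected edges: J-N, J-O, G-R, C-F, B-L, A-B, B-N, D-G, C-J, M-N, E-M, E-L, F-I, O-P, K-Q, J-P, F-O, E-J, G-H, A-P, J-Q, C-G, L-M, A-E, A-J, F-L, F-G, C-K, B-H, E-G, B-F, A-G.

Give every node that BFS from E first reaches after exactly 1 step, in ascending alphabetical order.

A, G, J, L, M

Level 0: E
Level 1: A, G, J, L, M
Level 2: B, C, D, F, H, N, O, P, Q, R
Level 3: I, K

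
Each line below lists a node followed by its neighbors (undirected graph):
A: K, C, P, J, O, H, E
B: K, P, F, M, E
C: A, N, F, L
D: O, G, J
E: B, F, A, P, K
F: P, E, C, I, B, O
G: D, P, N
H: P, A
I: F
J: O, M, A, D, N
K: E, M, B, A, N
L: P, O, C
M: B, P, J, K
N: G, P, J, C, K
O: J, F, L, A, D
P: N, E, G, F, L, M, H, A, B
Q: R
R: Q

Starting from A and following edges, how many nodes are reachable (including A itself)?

16

BFS from A visits: A, P, O, K, J, H, E, C, N, M, L, G, F, B, D, I
Reachable nodes: 16 of 18 total.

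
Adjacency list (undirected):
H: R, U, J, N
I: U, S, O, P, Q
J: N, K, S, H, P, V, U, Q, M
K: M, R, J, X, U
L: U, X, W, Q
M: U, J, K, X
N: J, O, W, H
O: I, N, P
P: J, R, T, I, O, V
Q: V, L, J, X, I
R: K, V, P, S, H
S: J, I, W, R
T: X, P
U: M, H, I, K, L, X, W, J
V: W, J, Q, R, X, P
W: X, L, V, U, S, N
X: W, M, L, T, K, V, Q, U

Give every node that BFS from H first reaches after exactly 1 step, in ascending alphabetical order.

J, N, R, U

Level 0: H
Level 1: J, N, R, U
Level 2: I, K, L, M, O, P, Q, S, V, W, X
Level 3: T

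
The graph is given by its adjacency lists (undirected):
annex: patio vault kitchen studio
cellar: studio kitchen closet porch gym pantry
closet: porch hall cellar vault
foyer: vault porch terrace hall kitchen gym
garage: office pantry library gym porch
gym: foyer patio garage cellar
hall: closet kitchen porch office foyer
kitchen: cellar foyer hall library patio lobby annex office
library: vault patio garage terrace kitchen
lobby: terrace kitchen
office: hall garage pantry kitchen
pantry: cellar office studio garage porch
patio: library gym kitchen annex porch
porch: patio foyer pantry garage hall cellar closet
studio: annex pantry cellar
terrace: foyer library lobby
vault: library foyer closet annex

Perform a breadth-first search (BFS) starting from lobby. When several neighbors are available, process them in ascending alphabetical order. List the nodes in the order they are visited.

lobby -> kitchen -> terrace -> annex -> cellar -> foyer -> hall -> library -> office -> patio -> studio -> vault -> closet -> gym -> pantry -> porch -> garage

Visit lobby; enqueue kitchen, terrace → queue [kitchen, terrace]
Visit kitchen; enqueue annex, cellar, foyer, hall, library, office, patio → queue [terrace, annex, cellar, foyer, hall, library, office, patio]
Visit terrace → queue [annex, cellar, foyer, hall, library, office, patio]
Visit annex; enqueue studio, vault → queue [cellar, foyer, hall, library, office, patio, studio, vault]
Visit cellar; enqueue closet, gym, pantry, porch → queue [foyer, hall, library, office, patio, studio, vault, closet, gym, pantry, porch]
Visit foyer → queue [hall, library, office, patio, studio, vault, closet, gym, pantry, porch]
Visit hall → queue [library, office, patio, studio, vault, closet, gym, pantry, porch]
Visit library; enqueue garage → queue [office, patio, studio, vault, closet, gym, pantry, porch, garage]
Visit office → queue [patio, studio, vault, closet, gym, pantry, porch, garage]
Visit patio → queue [studio, vault, closet, gym, pantry, porch, garage]
Visit studio → queue [vault, closet, gym, pantry, porch, garage]
Visit vault → queue [closet, gym, pantry, porch, garage]
Visit closet → queue [gym, pantry, porch, garage]
Visit gym → queue [pantry, porch, garage]
Visit pantry → queue [porch, garage]
Visit porch → queue [garage]
Visit garage → queue []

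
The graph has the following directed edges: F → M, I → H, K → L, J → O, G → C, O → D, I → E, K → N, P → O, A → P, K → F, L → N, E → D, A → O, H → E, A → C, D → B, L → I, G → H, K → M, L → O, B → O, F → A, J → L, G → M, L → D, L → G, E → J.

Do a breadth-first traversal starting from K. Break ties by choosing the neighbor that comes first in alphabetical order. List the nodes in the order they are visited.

K F L M N A D G I O C P B H E J

Visit K; enqueue F, L, M, N → queue [F, L, M, N]
Visit F; enqueue A → queue [L, M, N, A]
Visit L; enqueue D, G, I, O → queue [M, N, A, D, G, I, O]
Visit M → queue [N, A, D, G, I, O]
Visit N → queue [A, D, G, I, O]
Visit A; enqueue C, P → queue [D, G, I, O, C, P]
Visit D; enqueue B → queue [G, I, O, C, P, B]
Visit G; enqueue H → queue [I, O, C, P, B, H]
Visit I; enqueue E → queue [O, C, P, B, H, E]
Visit O → queue [C, P, B, H, E]
Visit C → queue [P, B, H, E]
Visit P → queue [B, H, E]
Visit B → queue [H, E]
Visit H → queue [E]
Visit E; enqueue J → queue [J]
Visit J → queue []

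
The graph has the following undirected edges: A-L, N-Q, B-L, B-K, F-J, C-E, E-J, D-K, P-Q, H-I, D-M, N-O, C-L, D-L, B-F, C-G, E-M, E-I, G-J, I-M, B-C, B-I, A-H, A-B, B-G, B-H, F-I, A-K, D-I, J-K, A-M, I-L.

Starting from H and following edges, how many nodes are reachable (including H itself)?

BFS from H visits: H, A, B, I, K, L, M, C, F, G, D, E, J
Reachable nodes: 13 of 17 total.

13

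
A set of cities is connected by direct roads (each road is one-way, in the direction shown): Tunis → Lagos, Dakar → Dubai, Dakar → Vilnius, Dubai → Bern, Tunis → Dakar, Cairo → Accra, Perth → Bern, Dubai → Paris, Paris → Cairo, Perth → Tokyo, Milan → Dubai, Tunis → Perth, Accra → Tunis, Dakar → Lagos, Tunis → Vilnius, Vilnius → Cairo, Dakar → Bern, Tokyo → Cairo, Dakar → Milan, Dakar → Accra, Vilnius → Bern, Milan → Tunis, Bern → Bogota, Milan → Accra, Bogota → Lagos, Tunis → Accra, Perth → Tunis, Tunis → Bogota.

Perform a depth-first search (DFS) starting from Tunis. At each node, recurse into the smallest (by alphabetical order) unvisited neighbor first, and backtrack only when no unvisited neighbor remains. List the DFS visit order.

Visit Tunis
Tunis → Accra
Tunis → Bogota
Bogota → Lagos
Tunis → Dakar
Dakar → Bern
Dakar → Dubai
Dubai → Paris
Paris → Cairo
Dakar → Milan
Dakar → Vilnius
Tunis → Perth
Perth → Tokyo

Tunis → Accra → Bogota → Lagos → Dakar → Bern → Dubai → Paris → Cairo → Milan → Vilnius → Perth → Tokyo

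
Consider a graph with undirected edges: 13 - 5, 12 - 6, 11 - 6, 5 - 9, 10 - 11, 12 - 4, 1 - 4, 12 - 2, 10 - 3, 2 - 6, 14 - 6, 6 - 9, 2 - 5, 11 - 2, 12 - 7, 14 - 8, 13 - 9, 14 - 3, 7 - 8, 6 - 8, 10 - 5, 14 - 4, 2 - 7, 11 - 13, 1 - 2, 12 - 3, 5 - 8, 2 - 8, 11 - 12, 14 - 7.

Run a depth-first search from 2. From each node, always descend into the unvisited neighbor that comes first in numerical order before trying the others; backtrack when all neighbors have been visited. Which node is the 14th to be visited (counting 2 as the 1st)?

Visit 2
2 → 1
1 → 4
4 → 12
12 → 3
3 → 10
10 → 5
5 → 8
8 → 6
6 → 9
9 → 13
13 → 11
6 → 14
14 → 7

Visit order: 2, 1, 4, 12, 3, 10, 5, 8, 6, 9, 13, 11, 14, 7

7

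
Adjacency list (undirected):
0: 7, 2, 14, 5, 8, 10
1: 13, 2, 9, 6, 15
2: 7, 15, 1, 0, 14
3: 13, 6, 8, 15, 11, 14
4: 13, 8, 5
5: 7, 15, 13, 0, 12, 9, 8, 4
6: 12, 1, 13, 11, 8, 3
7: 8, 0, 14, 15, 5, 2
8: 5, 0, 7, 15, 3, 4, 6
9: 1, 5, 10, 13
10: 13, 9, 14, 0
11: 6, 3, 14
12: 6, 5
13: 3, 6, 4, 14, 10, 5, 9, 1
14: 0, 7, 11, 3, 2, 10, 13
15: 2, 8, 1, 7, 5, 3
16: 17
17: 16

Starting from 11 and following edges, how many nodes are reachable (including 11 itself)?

BFS from 11 visits: 11, 6, 3, 14, 12, 1, 13, 8, 15, 0, 7, 2, 10, 5, 9, 4
Reachable nodes: 16 of 18 total.

16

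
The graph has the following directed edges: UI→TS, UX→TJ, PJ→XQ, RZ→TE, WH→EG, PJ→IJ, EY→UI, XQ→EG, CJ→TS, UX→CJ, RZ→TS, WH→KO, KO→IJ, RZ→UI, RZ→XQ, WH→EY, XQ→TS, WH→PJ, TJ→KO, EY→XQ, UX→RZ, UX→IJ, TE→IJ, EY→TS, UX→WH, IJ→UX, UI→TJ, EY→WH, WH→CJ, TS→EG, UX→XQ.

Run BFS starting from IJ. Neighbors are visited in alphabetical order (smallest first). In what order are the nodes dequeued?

IJ UX CJ RZ TJ WH XQ TS TE UI KO EG EY PJ

Visit IJ; enqueue UX → queue [UX]
Visit UX; enqueue CJ, RZ, TJ, WH, XQ → queue [CJ, RZ, TJ, WH, XQ]
Visit CJ; enqueue TS → queue [RZ, TJ, WH, XQ, TS]
Visit RZ; enqueue TE, UI → queue [TJ, WH, XQ, TS, TE, UI]
Visit TJ; enqueue KO → queue [WH, XQ, TS, TE, UI, KO]
Visit WH; enqueue EG, EY, PJ → queue [XQ, TS, TE, UI, KO, EG, EY, PJ]
Visit XQ → queue [TS, TE, UI, KO, EG, EY, PJ]
Visit TS → queue [TE, UI, KO, EG, EY, PJ]
Visit TE → queue [UI, KO, EG, EY, PJ]
Visit UI → queue [KO, EG, EY, PJ]
Visit KO → queue [EG, EY, PJ]
Visit EG → queue [EY, PJ]
Visit EY → queue [PJ]
Visit PJ → queue []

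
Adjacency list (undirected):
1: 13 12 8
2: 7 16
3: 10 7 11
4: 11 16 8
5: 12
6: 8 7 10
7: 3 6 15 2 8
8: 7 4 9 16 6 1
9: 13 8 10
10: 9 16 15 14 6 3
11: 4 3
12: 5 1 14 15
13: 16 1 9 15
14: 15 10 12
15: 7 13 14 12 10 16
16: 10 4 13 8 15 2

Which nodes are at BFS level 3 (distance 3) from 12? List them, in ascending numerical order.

Level 0: 12
Level 1: 1, 5, 14, 15
Level 2: 7, 8, 10, 13, 16
Level 3: 2, 3, 4, 6, 9
Level 4: 11

2, 3, 4, 6, 9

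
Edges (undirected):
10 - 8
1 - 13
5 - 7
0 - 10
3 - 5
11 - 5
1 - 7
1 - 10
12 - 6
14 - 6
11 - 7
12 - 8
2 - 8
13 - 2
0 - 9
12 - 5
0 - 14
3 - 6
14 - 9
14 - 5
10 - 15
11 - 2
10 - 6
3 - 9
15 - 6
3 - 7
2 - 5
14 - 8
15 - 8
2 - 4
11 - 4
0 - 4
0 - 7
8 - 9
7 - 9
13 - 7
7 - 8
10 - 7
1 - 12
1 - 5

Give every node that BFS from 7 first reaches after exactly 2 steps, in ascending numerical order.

Level 0: 7
Level 1: 0, 1, 3, 5, 8, 9, 10, 11, 13
Level 2: 2, 4, 6, 12, 14, 15

2, 4, 6, 12, 14, 15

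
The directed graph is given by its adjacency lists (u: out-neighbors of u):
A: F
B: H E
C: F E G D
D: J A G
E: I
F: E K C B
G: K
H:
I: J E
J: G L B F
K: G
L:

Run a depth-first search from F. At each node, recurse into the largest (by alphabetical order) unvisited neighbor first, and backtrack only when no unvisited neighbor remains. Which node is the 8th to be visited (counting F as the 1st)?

B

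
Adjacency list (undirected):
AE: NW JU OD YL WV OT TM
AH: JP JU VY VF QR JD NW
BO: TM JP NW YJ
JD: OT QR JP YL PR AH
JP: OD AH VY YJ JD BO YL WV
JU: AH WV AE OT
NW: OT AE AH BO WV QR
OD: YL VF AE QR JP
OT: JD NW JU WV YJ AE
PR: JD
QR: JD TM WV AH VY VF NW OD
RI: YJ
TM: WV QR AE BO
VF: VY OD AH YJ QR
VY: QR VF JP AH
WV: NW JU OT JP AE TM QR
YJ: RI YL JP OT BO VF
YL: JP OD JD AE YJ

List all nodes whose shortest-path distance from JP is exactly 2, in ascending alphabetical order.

AE, JU, NW, OT, PR, QR, RI, TM, VF

Level 0: JP
Level 1: AH, BO, JD, OD, VY, WV, YJ, YL
Level 2: AE, JU, NW, OT, PR, QR, RI, TM, VF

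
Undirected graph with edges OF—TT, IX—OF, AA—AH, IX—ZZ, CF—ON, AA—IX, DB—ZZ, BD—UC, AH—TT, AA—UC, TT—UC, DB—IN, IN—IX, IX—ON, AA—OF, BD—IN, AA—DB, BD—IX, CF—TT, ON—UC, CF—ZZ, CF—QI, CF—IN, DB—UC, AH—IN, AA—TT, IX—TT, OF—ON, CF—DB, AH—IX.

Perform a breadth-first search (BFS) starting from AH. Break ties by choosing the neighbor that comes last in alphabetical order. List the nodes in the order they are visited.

AH TT IX IN AA UC OF CF ZZ ON BD DB QI

Visit AH; enqueue TT, IX, IN, AA → queue [TT, IX, IN, AA]
Visit TT; enqueue UC, OF, CF → queue [IX, IN, AA, UC, OF, CF]
Visit IX; enqueue ZZ, ON, BD → queue [IN, AA, UC, OF, CF, ZZ, ON, BD]
Visit IN; enqueue DB → queue [AA, UC, OF, CF, ZZ, ON, BD, DB]
Visit AA → queue [UC, OF, CF, ZZ, ON, BD, DB]
Visit UC → queue [OF, CF, ZZ, ON, BD, DB]
Visit OF → queue [CF, ZZ, ON, BD, DB]
Visit CF; enqueue QI → queue [ZZ, ON, BD, DB, QI]
Visit ZZ → queue [ON, BD, DB, QI]
Visit ON → queue [BD, DB, QI]
Visit BD → queue [DB, QI]
Visit DB → queue [QI]
Visit QI → queue []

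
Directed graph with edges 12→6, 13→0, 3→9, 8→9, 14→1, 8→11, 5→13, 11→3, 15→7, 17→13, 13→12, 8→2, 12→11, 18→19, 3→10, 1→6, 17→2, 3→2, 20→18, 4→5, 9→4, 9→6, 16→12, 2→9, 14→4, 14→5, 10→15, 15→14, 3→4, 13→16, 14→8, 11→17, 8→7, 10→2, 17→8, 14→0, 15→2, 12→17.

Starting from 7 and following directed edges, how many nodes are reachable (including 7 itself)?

BFS from 7 visits: 7
Reachable nodes: 1 of 21 total.

1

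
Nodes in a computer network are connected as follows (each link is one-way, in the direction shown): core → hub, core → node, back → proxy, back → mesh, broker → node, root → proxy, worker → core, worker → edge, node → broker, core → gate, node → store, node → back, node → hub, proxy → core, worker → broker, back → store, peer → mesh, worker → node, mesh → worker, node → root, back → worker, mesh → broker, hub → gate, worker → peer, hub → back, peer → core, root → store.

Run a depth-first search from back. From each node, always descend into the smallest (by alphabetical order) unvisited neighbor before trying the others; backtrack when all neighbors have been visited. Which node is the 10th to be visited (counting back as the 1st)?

Visit back
back → mesh
mesh → broker
broker → node
node → hub
hub → gate
node → root
root → proxy
proxy → core
root → store
mesh → worker
worker → edge
worker → peer

Visit order: back, mesh, broker, node, hub, gate, root, proxy, core, store, worker, edge, peer

store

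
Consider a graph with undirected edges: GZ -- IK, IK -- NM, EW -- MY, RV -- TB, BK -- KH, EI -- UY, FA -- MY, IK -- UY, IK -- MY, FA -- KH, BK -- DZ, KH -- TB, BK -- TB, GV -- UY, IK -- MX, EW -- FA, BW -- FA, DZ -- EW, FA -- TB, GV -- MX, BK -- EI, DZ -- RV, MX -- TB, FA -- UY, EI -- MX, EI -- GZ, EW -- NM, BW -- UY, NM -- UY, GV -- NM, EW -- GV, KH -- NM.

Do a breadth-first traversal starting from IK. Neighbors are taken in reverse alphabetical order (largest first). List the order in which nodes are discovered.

IK -> UY -> NM -> MY -> MX -> GZ -> GV -> FA -> EI -> BW -> KH -> EW -> TB -> BK -> DZ -> RV

Visit IK; enqueue UY, NM, MY, MX, GZ → queue [UY, NM, MY, MX, GZ]
Visit UY; enqueue GV, FA, EI, BW → queue [NM, MY, MX, GZ, GV, FA, EI, BW]
Visit NM; enqueue KH, EW → queue [MY, MX, GZ, GV, FA, EI, BW, KH, EW]
Visit MY → queue [MX, GZ, GV, FA, EI, BW, KH, EW]
Visit MX; enqueue TB → queue [GZ, GV, FA, EI, BW, KH, EW, TB]
Visit GZ → queue [GV, FA, EI, BW, KH, EW, TB]
Visit GV → queue [FA, EI, BW, KH, EW, TB]
Visit FA → queue [EI, BW, KH, EW, TB]
Visit EI; enqueue BK → queue [BW, KH, EW, TB, BK]
Visit BW → queue [KH, EW, TB, BK]
Visit KH → queue [EW, TB, BK]
Visit EW; enqueue DZ → queue [TB, BK, DZ]
Visit TB; enqueue RV → queue [BK, DZ, RV]
Visit BK → queue [DZ, RV]
Visit DZ → queue [RV]
Visit RV → queue []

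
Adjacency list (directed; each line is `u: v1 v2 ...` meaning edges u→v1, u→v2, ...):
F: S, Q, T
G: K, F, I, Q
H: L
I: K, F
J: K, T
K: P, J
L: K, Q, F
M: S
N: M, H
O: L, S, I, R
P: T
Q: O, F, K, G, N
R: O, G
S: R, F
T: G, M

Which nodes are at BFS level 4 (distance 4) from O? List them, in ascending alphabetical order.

Level 0: O
Level 1: I, L, R, S
Level 2: F, G, K, Q
Level 3: J, N, P, T
Level 4: H, M

H, M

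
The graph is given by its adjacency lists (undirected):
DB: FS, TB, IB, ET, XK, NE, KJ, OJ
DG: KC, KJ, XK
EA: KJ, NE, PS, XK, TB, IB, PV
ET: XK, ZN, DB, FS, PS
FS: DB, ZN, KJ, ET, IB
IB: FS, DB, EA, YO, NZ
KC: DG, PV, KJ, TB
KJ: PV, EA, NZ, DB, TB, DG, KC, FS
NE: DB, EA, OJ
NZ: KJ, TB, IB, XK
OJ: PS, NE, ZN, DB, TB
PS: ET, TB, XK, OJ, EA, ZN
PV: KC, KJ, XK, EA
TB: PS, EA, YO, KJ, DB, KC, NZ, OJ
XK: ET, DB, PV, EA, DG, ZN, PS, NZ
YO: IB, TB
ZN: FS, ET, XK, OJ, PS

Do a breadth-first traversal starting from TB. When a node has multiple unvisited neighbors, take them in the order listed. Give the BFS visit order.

TB, PS, EA, YO, KJ, DB, KC, NZ, OJ, ET, XK, ZN, NE, IB, PV, DG, FS

Visit TB; enqueue PS, EA, YO, KJ, DB, KC, NZ, OJ → queue [PS, EA, YO, KJ, DB, KC, NZ, OJ]
Visit PS; enqueue ET, XK, ZN → queue [EA, YO, KJ, DB, KC, NZ, OJ, ET, XK, ZN]
Visit EA; enqueue NE, IB, PV → queue [YO, KJ, DB, KC, NZ, OJ, ET, XK, ZN, NE, IB, PV]
Visit YO → queue [KJ, DB, KC, NZ, OJ, ET, XK, ZN, NE, IB, PV]
Visit KJ; enqueue DG, FS → queue [DB, KC, NZ, OJ, ET, XK, ZN, NE, IB, PV, DG, FS]
Visit DB → queue [KC, NZ, OJ, ET, XK, ZN, NE, IB, PV, DG, FS]
Visit KC → queue [NZ, OJ, ET, XK, ZN, NE, IB, PV, DG, FS]
Visit NZ → queue [OJ, ET, XK, ZN, NE, IB, PV, DG, FS]
Visit OJ → queue [ET, XK, ZN, NE, IB, PV, DG, FS]
Visit ET → queue [XK, ZN, NE, IB, PV, DG, FS]
Visit XK → queue [ZN, NE, IB, PV, DG, FS]
Visit ZN → queue [NE, IB, PV, DG, FS]
Visit NE → queue [IB, PV, DG, FS]
Visit IB → queue [PV, DG, FS]
Visit PV → queue [DG, FS]
Visit DG → queue [FS]
Visit FS → queue []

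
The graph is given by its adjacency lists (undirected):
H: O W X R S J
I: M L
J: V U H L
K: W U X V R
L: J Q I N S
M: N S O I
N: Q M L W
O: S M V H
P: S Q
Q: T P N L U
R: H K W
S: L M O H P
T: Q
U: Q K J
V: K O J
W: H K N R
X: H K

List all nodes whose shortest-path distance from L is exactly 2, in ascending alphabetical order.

H, M, O, P, T, U, V, W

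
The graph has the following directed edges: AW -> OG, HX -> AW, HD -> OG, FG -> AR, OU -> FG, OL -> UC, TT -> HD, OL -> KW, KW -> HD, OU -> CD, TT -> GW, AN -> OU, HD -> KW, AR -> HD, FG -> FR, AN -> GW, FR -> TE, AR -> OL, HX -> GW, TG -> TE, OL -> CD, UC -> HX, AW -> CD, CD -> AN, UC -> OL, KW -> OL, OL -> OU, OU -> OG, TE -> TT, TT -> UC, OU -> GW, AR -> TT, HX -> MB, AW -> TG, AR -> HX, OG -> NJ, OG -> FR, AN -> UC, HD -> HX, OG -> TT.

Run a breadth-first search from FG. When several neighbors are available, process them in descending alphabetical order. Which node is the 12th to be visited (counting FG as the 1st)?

Visit FG; enqueue FR, AR → queue [FR, AR]
Visit FR; enqueue TE → queue [AR, TE]
Visit AR; enqueue TT, OL, HX, HD → queue [TE, TT, OL, HX, HD]
Visit TE → queue [TT, OL, HX, HD]
Visit TT; enqueue UC, GW → queue [OL, HX, HD, UC, GW]
Visit OL; enqueue OU, KW, CD → queue [HX, HD, UC, GW, OU, KW, CD]
Visit HX; enqueue MB, AW → queue [HD, UC, GW, OU, KW, CD, MB, AW]
Visit HD; enqueue OG → queue [UC, GW, OU, KW, CD, MB, AW, OG]
Visit UC → queue [GW, OU, KW, CD, MB, AW, OG]
Visit GW → queue [OU, KW, CD, MB, AW, OG]
Visit OU → queue [KW, CD, MB, AW, OG]
Visit KW → queue [CD, MB, AW, OG]
Visit CD; enqueue AN → queue [MB, AW, OG, AN]
Visit MB → queue [AW, OG, AN]
Visit AW; enqueue TG → queue [OG, AN, TG]
Visit OG; enqueue NJ → queue [AN, TG, NJ]
Visit AN → queue [TG, NJ]
Visit TG → queue [NJ]
Visit NJ → queue []

Visit order: FG, FR, AR, TE, TT, OL, HX, HD, UC, GW, OU, KW, CD, MB, AW, OG, AN, TG, NJ

KW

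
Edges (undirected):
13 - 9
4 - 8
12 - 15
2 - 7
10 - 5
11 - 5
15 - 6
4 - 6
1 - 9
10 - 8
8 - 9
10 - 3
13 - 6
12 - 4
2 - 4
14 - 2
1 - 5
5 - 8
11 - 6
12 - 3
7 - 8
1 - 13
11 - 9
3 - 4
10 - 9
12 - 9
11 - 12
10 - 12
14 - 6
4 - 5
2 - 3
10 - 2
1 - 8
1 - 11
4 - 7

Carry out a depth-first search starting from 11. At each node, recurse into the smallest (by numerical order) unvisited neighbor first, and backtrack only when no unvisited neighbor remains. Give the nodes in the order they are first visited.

11 → 1 → 5 → 4 → 2 → 3 → 10 → 8 → 7 → 9 → 12 → 15 → 6 → 13 → 14

Visit 11
11 → 1
1 → 5
5 → 4
4 → 2
2 → 3
3 → 10
10 → 8
8 → 7
8 → 9
9 → 12
12 → 15
15 → 6
6 → 13
6 → 14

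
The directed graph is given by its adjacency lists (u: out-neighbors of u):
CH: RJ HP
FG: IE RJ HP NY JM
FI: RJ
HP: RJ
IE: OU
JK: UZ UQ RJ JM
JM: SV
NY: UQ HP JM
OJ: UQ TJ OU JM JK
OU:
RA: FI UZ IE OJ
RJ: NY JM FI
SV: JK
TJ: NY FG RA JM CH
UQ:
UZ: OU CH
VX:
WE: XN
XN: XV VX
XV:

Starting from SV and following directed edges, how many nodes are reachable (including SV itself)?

BFS from SV visits: SV, JK, UZ, UQ, RJ, JM, OU, CH, NY, FI, HP
Reachable nodes: 11 of 20 total.

11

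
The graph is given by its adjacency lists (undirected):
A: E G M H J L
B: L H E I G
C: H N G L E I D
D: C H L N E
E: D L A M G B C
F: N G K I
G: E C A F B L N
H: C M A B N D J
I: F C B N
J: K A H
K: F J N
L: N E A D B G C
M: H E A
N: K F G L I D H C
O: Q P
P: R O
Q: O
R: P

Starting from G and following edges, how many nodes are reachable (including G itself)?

14

BFS from G visits: G, E, C, A, F, B, L, N, D, M, H, I, J, K
Reachable nodes: 14 of 18 total.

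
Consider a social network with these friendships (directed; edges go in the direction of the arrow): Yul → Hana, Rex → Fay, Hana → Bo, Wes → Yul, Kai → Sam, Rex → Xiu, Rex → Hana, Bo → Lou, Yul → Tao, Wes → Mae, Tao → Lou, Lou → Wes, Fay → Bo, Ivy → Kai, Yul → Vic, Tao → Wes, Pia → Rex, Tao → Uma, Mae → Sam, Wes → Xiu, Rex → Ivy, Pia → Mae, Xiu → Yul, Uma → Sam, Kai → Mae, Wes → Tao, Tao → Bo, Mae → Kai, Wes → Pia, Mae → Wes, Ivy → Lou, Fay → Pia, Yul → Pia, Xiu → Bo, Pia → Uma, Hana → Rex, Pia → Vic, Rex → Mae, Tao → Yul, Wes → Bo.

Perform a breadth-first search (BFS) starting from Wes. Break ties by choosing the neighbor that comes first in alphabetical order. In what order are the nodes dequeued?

Wes → Bo → Mae → Pia → Tao → Xiu → Yul → Lou → Kai → Sam → Rex → Uma → Vic → Hana → Fay → Ivy

Visit Wes; enqueue Bo, Mae, Pia, Tao, Xiu, Yul → queue [Bo, Mae, Pia, Tao, Xiu, Yul]
Visit Bo; enqueue Lou → queue [Mae, Pia, Tao, Xiu, Yul, Lou]
Visit Mae; enqueue Kai, Sam → queue [Pia, Tao, Xiu, Yul, Lou, Kai, Sam]
Visit Pia; enqueue Rex, Uma, Vic → queue [Tao, Xiu, Yul, Lou, Kai, Sam, Rex, Uma, Vic]
Visit Tao → queue [Xiu, Yul, Lou, Kai, Sam, Rex, Uma, Vic]
Visit Xiu → queue [Yul, Lou, Kai, Sam, Rex, Uma, Vic]
Visit Yul; enqueue Hana → queue [Lou, Kai, Sam, Rex, Uma, Vic, Hana]
Visit Lou → queue [Kai, Sam, Rex, Uma, Vic, Hana]
Visit Kai → queue [Sam, Rex, Uma, Vic, Hana]
Visit Sam → queue [Rex, Uma, Vic, Hana]
Visit Rex; enqueue Fay, Ivy → queue [Uma, Vic, Hana, Fay, Ivy]
Visit Uma → queue [Vic, Hana, Fay, Ivy]
Visit Vic → queue [Hana, Fay, Ivy]
Visit Hana → queue [Fay, Ivy]
Visit Fay → queue [Ivy]
Visit Ivy → queue []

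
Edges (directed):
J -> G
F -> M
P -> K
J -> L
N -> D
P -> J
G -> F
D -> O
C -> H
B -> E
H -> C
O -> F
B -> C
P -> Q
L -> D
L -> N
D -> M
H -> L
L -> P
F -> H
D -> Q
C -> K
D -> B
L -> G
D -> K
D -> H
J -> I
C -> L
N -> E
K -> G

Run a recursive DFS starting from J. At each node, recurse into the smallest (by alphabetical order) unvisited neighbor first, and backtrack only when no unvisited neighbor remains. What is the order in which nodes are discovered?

Visit J
J → G
G → F
F → H
H → C
C → K
C → L
L → D
D → B
B → E
D → M
D → O
D → Q
L → N
L → P
J → I

J G F H C K L D B E M O Q N P I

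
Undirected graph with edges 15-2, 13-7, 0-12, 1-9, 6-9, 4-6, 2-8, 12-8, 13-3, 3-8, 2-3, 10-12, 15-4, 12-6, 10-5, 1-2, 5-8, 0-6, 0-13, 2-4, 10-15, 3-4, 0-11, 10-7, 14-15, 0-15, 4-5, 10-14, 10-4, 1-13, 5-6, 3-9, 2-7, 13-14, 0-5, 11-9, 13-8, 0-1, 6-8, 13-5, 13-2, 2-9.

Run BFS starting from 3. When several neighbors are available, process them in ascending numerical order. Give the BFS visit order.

3 -> 2 -> 4 -> 8 -> 9 -> 13 -> 1 -> 7 -> 15 -> 5 -> 6 -> 10 -> 12 -> 11 -> 0 -> 14

Visit 3; enqueue 2, 4, 8, 9, 13 → queue [2, 4, 8, 9, 13]
Visit 2; enqueue 1, 7, 15 → queue [4, 8, 9, 13, 1, 7, 15]
Visit 4; enqueue 5, 6, 10 → queue [8, 9, 13, 1, 7, 15, 5, 6, 10]
Visit 8; enqueue 12 → queue [9, 13, 1, 7, 15, 5, 6, 10, 12]
Visit 9; enqueue 11 → queue [13, 1, 7, 15, 5, 6, 10, 12, 11]
Visit 13; enqueue 0, 14 → queue [1, 7, 15, 5, 6, 10, 12, 11, 0, 14]
Visit 1 → queue [7, 15, 5, 6, 10, 12, 11, 0, 14]
Visit 7 → queue [15, 5, 6, 10, 12, 11, 0, 14]
Visit 15 → queue [5, 6, 10, 12, 11, 0, 14]
Visit 5 → queue [6, 10, 12, 11, 0, 14]
Visit 6 → queue [10, 12, 11, 0, 14]
Visit 10 → queue [12, 11, 0, 14]
Visit 12 → queue [11, 0, 14]
Visit 11 → queue [0, 14]
Visit 0 → queue [14]
Visit 14 → queue []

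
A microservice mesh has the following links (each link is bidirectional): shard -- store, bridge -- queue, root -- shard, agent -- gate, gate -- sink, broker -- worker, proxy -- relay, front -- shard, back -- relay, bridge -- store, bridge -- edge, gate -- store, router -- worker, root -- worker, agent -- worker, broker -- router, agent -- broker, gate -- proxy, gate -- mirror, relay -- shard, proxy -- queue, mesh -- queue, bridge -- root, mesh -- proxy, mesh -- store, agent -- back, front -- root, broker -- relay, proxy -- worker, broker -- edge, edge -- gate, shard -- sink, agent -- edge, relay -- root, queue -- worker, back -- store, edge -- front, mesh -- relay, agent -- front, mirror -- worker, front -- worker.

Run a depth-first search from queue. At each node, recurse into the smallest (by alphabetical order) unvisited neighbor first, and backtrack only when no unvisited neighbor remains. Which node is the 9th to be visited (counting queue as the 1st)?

worker

Visit queue
queue → bridge
bridge → edge
edge → agent
agent → back
back → relay
relay → broker
broker → router
router → worker
worker → front
front → root
root → shard
shard → sink
sink → gate
gate → mirror
gate → proxy
proxy → mesh
mesh → store

Visit order: queue, bridge, edge, agent, back, relay, broker, router, worker, front, root, shard, sink, gate, mirror, proxy, mesh, store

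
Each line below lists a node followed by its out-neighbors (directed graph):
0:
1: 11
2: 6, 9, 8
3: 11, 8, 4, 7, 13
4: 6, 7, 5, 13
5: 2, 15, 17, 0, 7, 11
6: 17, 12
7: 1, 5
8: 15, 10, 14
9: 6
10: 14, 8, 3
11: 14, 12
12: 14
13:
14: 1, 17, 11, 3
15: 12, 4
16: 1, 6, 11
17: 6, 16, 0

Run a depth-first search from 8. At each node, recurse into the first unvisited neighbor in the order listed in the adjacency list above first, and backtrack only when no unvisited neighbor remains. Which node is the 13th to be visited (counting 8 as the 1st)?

7

Visit 8
8 → 15
15 → 12
12 → 14
14 → 1
1 → 11
14 → 17
17 → 6
17 → 16
17 → 0
14 → 3
3 → 4
4 → 7
7 → 5
5 → 2
2 → 9
4 → 13
8 → 10

Visit order: 8, 15, 12, 14, 1, 11, 17, 6, 16, 0, 3, 4, 7, 5, 2, 9, 13, 10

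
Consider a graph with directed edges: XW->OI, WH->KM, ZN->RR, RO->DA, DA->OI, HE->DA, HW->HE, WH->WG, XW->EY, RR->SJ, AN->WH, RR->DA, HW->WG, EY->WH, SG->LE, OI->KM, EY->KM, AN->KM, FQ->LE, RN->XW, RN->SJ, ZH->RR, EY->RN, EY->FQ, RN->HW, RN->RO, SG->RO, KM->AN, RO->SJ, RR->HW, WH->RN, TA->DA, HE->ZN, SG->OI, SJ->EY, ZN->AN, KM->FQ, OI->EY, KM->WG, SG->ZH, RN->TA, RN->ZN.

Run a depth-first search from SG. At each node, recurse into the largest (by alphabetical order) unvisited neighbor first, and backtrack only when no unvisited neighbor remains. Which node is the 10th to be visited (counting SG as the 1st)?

AN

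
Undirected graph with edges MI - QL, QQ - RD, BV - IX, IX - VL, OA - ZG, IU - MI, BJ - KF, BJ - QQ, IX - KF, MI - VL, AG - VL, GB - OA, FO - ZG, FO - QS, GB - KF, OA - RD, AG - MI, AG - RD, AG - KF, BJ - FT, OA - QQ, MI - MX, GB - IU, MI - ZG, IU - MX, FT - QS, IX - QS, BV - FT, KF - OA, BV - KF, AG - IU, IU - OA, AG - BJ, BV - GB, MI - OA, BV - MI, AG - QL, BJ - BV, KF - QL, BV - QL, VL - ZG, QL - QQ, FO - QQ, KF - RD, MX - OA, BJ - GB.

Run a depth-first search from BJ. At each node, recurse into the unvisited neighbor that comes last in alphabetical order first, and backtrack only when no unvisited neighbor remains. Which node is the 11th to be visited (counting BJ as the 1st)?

QS

Visit BJ
BJ → QQ
QQ → RD
RD → OA
OA → ZG
ZG → VL
VL → MI
MI → QL
QL → KF
KF → IX
IX → QS
QS → FT
FT → BV
BV → GB
GB → IU
IU → MX
IU → AG
QS → FO

Visit order: BJ, QQ, RD, OA, ZG, VL, MI, QL, KF, IX, QS, FT, BV, GB, IU, MX, AG, FO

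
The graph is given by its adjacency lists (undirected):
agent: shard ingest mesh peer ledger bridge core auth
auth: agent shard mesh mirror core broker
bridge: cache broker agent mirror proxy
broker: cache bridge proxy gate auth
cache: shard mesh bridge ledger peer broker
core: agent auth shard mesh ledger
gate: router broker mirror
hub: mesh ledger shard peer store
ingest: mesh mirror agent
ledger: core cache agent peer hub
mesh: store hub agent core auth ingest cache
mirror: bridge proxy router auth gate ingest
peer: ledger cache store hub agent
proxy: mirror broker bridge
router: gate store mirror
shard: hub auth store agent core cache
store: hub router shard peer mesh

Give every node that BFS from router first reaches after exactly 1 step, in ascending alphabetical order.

Level 0: router
Level 1: gate, mirror, store
Level 2: auth, bridge, broker, hub, ingest, mesh, peer, proxy, shard
Level 3: agent, cache, core, ledger

gate, mirror, store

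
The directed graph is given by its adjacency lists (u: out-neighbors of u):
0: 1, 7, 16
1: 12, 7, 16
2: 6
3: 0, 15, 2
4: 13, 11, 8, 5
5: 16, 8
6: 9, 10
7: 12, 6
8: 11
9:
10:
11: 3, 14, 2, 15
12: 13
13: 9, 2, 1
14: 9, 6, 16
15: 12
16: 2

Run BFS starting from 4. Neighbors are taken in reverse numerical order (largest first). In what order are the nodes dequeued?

4, 13, 11, 8, 5, 9, 2, 1, 15, 14, 3, 16, 6, 12, 7, 0, 10

Visit 4; enqueue 13, 11, 8, 5 → queue [13, 11, 8, 5]
Visit 13; enqueue 9, 2, 1 → queue [11, 8, 5, 9, 2, 1]
Visit 11; enqueue 15, 14, 3 → queue [8, 5, 9, 2, 1, 15, 14, 3]
Visit 8 → queue [5, 9, 2, 1, 15, 14, 3]
Visit 5; enqueue 16 → queue [9, 2, 1, 15, 14, 3, 16]
Visit 9 → queue [2, 1, 15, 14, 3, 16]
Visit 2; enqueue 6 → queue [1, 15, 14, 3, 16, 6]
Visit 1; enqueue 12, 7 → queue [15, 14, 3, 16, 6, 12, 7]
Visit 15 → queue [14, 3, 16, 6, 12, 7]
Visit 14 → queue [3, 16, 6, 12, 7]
Visit 3; enqueue 0 → queue [16, 6, 12, 7, 0]
Visit 16 → queue [6, 12, 7, 0]
Visit 6; enqueue 10 → queue [12, 7, 0, 10]
Visit 12 → queue [7, 0, 10]
Visit 7 → queue [0, 10]
Visit 0 → queue [10]
Visit 10 → queue []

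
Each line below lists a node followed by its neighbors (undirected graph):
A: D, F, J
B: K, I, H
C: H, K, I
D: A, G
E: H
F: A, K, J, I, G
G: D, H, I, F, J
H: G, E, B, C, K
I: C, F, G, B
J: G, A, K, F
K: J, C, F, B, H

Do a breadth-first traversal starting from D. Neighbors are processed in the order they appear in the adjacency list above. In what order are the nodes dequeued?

Visit D; enqueue A, G → queue [A, G]
Visit A; enqueue F, J → queue [G, F, J]
Visit G; enqueue H, I → queue [F, J, H, I]
Visit F; enqueue K → queue [J, H, I, K]
Visit J → queue [H, I, K]
Visit H; enqueue E, B, C → queue [I, K, E, B, C]
Visit I → queue [K, E, B, C]
Visit K → queue [E, B, C]
Visit E → queue [B, C]
Visit B → queue [C]
Visit C → queue []

D → A → G → F → J → H → I → K → E → B → C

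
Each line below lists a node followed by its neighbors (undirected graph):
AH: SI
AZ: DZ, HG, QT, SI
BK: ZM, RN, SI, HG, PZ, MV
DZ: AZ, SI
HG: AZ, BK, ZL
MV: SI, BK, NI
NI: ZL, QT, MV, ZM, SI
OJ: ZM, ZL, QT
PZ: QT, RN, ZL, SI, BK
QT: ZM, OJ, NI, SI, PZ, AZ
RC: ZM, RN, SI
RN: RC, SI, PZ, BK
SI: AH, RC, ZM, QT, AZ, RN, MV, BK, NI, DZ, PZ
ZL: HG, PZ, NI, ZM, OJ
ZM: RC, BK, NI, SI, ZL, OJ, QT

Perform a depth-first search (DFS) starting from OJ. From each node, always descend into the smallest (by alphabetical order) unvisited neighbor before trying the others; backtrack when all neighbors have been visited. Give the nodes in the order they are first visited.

Visit OJ
OJ → QT
QT → AZ
AZ → DZ
DZ → SI
SI → AH
SI → BK
BK → HG
HG → ZL
ZL → NI
NI → MV
NI → ZM
ZM → RC
RC → RN
RN → PZ

OJ QT AZ DZ SI AH BK HG ZL NI MV ZM RC RN PZ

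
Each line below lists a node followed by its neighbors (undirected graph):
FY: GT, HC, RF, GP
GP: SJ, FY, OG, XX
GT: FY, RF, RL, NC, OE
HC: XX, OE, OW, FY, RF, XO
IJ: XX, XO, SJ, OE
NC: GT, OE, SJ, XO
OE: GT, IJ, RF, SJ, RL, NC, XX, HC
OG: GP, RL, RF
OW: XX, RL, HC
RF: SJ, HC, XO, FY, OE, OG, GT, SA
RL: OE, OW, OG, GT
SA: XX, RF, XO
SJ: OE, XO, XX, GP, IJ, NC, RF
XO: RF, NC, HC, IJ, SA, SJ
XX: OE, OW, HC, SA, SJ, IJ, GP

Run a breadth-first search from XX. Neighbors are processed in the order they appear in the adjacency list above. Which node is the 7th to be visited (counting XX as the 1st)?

Visit XX; enqueue OE, OW, HC, SA, SJ, IJ, GP → queue [OE, OW, HC, SA, SJ, IJ, GP]
Visit OE; enqueue GT, RF, RL, NC → queue [OW, HC, SA, SJ, IJ, GP, GT, RF, RL, NC]
Visit OW → queue [HC, SA, SJ, IJ, GP, GT, RF, RL, NC]
Visit HC; enqueue FY, XO → queue [SA, SJ, IJ, GP, GT, RF, RL, NC, FY, XO]
Visit SA → queue [SJ, IJ, GP, GT, RF, RL, NC, FY, XO]
Visit SJ → queue [IJ, GP, GT, RF, RL, NC, FY, XO]
Visit IJ → queue [GP, GT, RF, RL, NC, FY, XO]
Visit GP; enqueue OG → queue [GT, RF, RL, NC, FY, XO, OG]
Visit GT → queue [RF, RL, NC, FY, XO, OG]
Visit RF → queue [RL, NC, FY, XO, OG]
Visit RL → queue [NC, FY, XO, OG]
Visit NC → queue [FY, XO, OG]
Visit FY → queue [XO, OG]
Visit XO → queue [OG]
Visit OG → queue []

Visit order: XX, OE, OW, HC, SA, SJ, IJ, GP, GT, RF, RL, NC, FY, XO, OG

IJ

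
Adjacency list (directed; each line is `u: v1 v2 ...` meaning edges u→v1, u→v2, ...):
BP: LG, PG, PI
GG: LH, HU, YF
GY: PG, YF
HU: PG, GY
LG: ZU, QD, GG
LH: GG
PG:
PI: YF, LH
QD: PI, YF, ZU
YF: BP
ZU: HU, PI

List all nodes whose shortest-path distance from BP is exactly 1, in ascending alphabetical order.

LG, PG, PI

Level 0: BP
Level 1: LG, PG, PI
Level 2: GG, LH, QD, YF, ZU
Level 3: HU
Level 4: GY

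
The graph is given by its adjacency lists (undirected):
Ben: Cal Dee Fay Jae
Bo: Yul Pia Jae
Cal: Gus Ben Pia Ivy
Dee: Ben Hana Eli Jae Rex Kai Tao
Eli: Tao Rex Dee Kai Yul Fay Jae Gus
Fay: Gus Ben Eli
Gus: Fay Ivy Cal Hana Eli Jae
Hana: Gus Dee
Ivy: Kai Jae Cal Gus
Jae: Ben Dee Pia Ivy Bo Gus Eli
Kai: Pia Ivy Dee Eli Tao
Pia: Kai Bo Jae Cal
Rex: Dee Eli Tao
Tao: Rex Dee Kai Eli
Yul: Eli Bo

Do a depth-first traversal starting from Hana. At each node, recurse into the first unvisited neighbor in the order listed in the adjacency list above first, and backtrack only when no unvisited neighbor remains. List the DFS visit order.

Visit Hana
Hana → Gus
Gus → Fay
Fay → Ben
Ben → Cal
Cal → Pia
Pia → Kai
Kai → Ivy
Ivy → Jae
Jae → Dee
Dee → Eli
Eli → Tao
Tao → Rex
Eli → Yul
Yul → Bo

Hana, Gus, Fay, Ben, Cal, Pia, Kai, Ivy, Jae, Dee, Eli, Tao, Rex, Yul, Bo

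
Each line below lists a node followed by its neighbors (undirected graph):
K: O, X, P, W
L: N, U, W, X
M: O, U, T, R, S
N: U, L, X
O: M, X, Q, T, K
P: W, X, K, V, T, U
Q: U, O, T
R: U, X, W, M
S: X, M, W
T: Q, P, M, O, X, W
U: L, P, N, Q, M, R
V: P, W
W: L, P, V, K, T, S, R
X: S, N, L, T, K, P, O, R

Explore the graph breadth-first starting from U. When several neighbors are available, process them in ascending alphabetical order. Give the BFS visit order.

U L M N P Q R W X O S T K V

Visit U; enqueue L, M, N, P, Q, R → queue [L, M, N, P, Q, R]
Visit L; enqueue W, X → queue [M, N, P, Q, R, W, X]
Visit M; enqueue O, S, T → queue [N, P, Q, R, W, X, O, S, T]
Visit N → queue [P, Q, R, W, X, O, S, T]
Visit P; enqueue K, V → queue [Q, R, W, X, O, S, T, K, V]
Visit Q → queue [R, W, X, O, S, T, K, V]
Visit R → queue [W, X, O, S, T, K, V]
Visit W → queue [X, O, S, T, K, V]
Visit X → queue [O, S, T, K, V]
Visit O → queue [S, T, K, V]
Visit S → queue [T, K, V]
Visit T → queue [K, V]
Visit K → queue [V]
Visit V → queue []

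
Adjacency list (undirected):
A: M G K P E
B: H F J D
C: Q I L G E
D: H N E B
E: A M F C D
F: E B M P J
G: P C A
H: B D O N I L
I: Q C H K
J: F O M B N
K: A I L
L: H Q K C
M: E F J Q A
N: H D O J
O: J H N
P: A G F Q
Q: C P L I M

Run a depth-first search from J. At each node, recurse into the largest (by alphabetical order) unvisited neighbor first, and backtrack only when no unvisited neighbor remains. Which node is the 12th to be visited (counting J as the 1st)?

A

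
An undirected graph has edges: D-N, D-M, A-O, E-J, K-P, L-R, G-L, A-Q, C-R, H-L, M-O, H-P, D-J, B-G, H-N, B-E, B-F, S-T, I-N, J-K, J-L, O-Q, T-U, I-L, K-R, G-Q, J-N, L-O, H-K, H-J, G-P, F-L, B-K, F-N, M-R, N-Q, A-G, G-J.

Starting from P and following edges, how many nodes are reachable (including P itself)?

18

BFS from P visits: P, K, H, G, R, J, B, N, L, Q, A, M, C, E, D, F, I, O
Reachable nodes: 18 of 21 total.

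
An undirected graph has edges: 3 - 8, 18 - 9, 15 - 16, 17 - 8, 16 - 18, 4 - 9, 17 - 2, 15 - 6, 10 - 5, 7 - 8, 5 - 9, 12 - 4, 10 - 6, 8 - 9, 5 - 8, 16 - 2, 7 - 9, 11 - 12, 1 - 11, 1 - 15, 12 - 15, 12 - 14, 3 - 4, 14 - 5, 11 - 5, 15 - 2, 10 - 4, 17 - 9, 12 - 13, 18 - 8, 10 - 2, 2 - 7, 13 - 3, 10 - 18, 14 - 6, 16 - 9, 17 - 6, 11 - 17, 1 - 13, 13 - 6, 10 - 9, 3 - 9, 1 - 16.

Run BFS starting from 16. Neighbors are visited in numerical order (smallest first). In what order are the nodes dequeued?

16 → 1 → 2 → 9 → 15 → 18 → 11 → 13 → 7 → 10 → 17 → 3 → 4 → 5 → 8 → 6 → 12 → 14

Visit 16; enqueue 1, 2, 9, 15, 18 → queue [1, 2, 9, 15, 18]
Visit 1; enqueue 11, 13 → queue [2, 9, 15, 18, 11, 13]
Visit 2; enqueue 7, 10, 17 → queue [9, 15, 18, 11, 13, 7, 10, 17]
Visit 9; enqueue 3, 4, 5, 8 → queue [15, 18, 11, 13, 7, 10, 17, 3, 4, 5, 8]
Visit 15; enqueue 6, 12 → queue [18, 11, 13, 7, 10, 17, 3, 4, 5, 8, 6, 12]
Visit 18 → queue [11, 13, 7, 10, 17, 3, 4, 5, 8, 6, 12]
Visit 11 → queue [13, 7, 10, 17, 3, 4, 5, 8, 6, 12]
Visit 13 → queue [7, 10, 17, 3, 4, 5, 8, 6, 12]
Visit 7 → queue [10, 17, 3, 4, 5, 8, 6, 12]
Visit 10 → queue [17, 3, 4, 5, 8, 6, 12]
Visit 17 → queue [3, 4, 5, 8, 6, 12]
Visit 3 → queue [4, 5, 8, 6, 12]
Visit 4 → queue [5, 8, 6, 12]
Visit 5; enqueue 14 → queue [8, 6, 12, 14]
Visit 8 → queue [6, 12, 14]
Visit 6 → queue [12, 14]
Visit 12 → queue [14]
Visit 14 → queue []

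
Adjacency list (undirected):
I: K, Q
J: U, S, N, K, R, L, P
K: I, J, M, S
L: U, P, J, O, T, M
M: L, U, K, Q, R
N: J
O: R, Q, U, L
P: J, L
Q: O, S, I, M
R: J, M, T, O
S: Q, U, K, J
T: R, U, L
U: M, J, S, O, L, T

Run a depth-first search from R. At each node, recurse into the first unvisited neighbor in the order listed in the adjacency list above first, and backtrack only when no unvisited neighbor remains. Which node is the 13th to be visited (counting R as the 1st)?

N

Visit R
R → J
J → U
U → M
M → L
L → P
L → O
O → Q
Q → S
S → K
K → I
L → T
J → N

Visit order: R, J, U, M, L, P, O, Q, S, K, I, T, N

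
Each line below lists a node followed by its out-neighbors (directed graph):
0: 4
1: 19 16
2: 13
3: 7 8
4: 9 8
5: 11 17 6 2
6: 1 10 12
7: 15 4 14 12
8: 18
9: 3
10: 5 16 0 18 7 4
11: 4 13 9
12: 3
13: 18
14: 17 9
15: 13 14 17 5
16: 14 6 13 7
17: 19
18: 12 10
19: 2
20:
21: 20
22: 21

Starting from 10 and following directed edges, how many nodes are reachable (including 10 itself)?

BFS from 10 visits: 10, 5, 16, 0, 18, 7, 4, 11, 17, 6, 2, 14, 13, 12, 15, 9, 8, 19, 1, 3
Reachable nodes: 20 of 23 total.

20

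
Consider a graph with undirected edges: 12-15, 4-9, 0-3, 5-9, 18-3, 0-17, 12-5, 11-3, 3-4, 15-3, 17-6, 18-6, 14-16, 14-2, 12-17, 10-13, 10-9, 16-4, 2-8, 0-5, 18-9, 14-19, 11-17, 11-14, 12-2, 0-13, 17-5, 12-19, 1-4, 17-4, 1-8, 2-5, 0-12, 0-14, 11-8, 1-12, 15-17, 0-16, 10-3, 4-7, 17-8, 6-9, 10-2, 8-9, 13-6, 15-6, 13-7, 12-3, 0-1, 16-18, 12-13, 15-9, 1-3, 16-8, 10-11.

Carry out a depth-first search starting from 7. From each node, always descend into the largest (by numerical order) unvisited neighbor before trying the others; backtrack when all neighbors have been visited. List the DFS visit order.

Visit 7
7 → 13
13 → 12
12 → 19
19 → 14
14 → 16
16 → 18
18 → 9
9 → 15
15 → 17
17 → 11
11 → 10
10 → 3
3 → 4
4 → 1
1 → 8
8 → 2
2 → 5
5 → 0
17 → 6

7, 13, 12, 19, 14, 16, 18, 9, 15, 17, 11, 10, 3, 4, 1, 8, 2, 5, 0, 6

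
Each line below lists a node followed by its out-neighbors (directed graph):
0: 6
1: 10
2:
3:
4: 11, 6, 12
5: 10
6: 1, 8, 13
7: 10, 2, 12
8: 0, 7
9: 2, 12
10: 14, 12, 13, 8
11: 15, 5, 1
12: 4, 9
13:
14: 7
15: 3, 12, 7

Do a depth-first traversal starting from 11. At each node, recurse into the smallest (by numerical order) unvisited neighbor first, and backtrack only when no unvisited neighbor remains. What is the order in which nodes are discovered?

Visit 11
11 → 1
1 → 10
10 → 8
8 → 0
0 → 6
6 → 13
8 → 7
7 → 2
7 → 12
12 → 4
12 → 9
10 → 14
11 → 5
11 → 15
15 → 3

11 -> 1 -> 10 -> 8 -> 0 -> 6 -> 13 -> 7 -> 2 -> 12 -> 4 -> 9 -> 14 -> 5 -> 15 -> 3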